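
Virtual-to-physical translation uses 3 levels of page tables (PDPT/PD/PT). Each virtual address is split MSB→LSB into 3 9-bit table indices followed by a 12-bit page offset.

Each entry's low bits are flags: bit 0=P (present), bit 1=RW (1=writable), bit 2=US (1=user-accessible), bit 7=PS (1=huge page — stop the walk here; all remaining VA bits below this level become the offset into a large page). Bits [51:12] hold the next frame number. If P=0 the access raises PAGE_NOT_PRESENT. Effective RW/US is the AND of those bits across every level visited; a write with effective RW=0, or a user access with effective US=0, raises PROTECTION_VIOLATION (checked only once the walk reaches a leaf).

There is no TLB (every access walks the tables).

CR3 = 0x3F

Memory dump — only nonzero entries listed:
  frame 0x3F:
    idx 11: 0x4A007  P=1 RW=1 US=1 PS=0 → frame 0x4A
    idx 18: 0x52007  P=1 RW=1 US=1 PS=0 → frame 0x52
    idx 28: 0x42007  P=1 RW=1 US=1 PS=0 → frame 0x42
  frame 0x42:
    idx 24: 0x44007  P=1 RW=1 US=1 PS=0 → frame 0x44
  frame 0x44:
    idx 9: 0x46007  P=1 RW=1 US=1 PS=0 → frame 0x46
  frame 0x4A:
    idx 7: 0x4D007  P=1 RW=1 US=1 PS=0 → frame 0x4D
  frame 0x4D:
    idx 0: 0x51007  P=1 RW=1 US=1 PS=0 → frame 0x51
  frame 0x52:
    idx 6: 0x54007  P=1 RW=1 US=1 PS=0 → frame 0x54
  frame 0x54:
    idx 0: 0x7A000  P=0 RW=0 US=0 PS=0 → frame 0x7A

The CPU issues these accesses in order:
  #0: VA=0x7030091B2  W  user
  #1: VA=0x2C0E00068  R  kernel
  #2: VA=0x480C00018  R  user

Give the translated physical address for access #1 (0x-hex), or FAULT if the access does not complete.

Trace:
#0 VA=0x7030091B2 (w,user):
  L0 @0x3F[28] → 0x42007  P=1,RW=1,US=1,PS=0
  L1 @0x42[24] → 0x44007  P=1,RW=1,US=1,PS=0
  L2 @0x44[9] → 0x46007  P=1,RW=1,US=1,PS=0
  ✓ 0x461B2  — 3 lookups
#1 VA=0x2C0E00068 (r,kernel):
  L0 @0x3F[11] → 0x4A007  P=1,RW=1,US=1,PS=0
  L1 @0x4A[7] → 0x4D007  P=1,RW=1,US=1,PS=0
  L2 @0x4D[0] → 0x51007  P=1,RW=1,US=1,PS=0
  ✓ 0x51068  — 3 lookups
#2 VA=0x480C00018 (r,user):
  L0 @0x3F[18] → 0x52007  P=1,RW=1,US=1,PS=0
  L1 @0x52[6] → 0x54007  P=1,RW=1,US=1,PS=0
  L2 @0x54[0] → 0x7A000  P=0,RW=0,US=0,PS=0
  → PAGE_NOT_PRESENT  (3 entries read)

Access #1 PA: 0x51068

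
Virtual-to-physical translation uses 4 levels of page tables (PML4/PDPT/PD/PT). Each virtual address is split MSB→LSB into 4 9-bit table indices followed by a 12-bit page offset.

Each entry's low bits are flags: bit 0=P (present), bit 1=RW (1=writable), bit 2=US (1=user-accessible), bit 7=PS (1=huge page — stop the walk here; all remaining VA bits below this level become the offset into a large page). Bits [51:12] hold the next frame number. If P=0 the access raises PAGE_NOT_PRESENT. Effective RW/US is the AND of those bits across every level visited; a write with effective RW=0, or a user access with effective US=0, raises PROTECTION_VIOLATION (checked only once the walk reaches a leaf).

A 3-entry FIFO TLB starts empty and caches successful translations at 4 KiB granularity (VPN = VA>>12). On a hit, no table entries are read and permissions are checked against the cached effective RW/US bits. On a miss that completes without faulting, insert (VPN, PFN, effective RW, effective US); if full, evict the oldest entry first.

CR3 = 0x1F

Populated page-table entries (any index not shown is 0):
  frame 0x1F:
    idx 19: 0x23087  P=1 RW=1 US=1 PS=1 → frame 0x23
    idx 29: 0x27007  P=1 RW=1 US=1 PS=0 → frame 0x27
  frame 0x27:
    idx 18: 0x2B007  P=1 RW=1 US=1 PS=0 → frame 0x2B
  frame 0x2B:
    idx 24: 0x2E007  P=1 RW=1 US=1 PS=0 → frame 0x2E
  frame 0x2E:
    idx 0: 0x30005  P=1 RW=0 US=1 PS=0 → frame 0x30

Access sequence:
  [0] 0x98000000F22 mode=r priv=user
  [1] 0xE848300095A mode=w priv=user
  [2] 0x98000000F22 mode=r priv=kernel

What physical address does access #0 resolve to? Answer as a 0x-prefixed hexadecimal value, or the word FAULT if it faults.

Walk each access:
#0 VA=0x98000000F22 (r,user):
  L0 @0x1F[19] → 0x23087  P=1,RW=1,US=1,PS=1
  → PA=0x23F22 (huge @L0)  (1 entries read)
#1 VA=0xE848300095A (w,user):
  L0 @0x1F[29] → 0x27007  P=1,RW=1,US=1,PS=0
  L1 @0x27[18] → 0x2B007  P=1,RW=1,US=1,PS=0
  L2 @0x2B[24] → 0x2E007  P=1,RW=1,US=1,PS=0
  L3 @0x2E[0] → 0x30005  P=1,RW=0,US=1,PS=0
  ✗ PROTECTION_VIOLATION  [4 reads]
#2 VA=0x98000000F22 (r,kernel):
  TLB hit vpn=0x98000000 → PA=0x23F22

Access #0 PA: 0x23F22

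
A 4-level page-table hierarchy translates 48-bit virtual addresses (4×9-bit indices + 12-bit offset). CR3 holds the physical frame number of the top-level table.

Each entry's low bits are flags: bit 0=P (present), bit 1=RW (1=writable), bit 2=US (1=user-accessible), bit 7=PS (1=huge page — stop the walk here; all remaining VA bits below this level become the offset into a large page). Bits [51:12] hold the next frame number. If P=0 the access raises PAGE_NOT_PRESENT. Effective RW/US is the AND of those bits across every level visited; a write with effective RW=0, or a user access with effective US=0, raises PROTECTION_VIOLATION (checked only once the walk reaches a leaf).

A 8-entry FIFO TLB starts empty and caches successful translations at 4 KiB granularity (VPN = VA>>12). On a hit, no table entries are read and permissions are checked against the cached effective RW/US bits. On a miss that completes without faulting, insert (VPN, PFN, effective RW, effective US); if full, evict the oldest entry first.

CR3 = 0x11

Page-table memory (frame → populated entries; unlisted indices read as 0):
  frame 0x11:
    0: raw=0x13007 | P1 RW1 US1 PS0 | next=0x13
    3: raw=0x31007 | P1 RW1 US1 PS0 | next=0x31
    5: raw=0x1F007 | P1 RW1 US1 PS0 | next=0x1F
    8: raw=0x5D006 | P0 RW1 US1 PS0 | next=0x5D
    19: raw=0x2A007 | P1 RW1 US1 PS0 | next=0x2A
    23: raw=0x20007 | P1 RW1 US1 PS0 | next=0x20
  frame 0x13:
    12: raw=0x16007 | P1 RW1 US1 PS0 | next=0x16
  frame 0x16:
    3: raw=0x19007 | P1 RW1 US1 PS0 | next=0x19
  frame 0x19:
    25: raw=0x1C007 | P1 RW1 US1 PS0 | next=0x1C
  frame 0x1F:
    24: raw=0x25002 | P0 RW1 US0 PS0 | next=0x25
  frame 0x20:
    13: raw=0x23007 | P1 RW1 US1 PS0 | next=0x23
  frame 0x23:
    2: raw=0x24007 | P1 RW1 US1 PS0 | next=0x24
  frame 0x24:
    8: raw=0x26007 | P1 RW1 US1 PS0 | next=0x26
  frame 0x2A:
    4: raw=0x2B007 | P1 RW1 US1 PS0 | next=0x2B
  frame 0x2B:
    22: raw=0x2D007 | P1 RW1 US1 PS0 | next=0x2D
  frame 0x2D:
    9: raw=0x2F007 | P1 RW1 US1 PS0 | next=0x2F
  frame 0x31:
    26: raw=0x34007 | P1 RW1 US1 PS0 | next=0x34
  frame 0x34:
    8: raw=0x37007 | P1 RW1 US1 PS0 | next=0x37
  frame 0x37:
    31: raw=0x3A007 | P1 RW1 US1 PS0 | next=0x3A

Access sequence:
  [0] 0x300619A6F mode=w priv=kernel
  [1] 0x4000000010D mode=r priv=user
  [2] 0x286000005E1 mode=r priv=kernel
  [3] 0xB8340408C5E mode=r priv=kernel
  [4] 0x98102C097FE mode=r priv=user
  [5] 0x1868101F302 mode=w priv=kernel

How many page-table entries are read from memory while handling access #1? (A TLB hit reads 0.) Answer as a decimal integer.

Walk each access:
#0 VA=0x300619A6F (w,kernel):
  lvl0: tbl 0x11, slot 0 ⇒ 0x13007 (P1/RW1/US1/PS0)
  lvl1: tbl 0x13, slot 12 ⇒ 0x16007 (P1/RW1/US1/PS0)
  lvl2: tbl 0x16, slot 3 ⇒ 0x19007 (P1/RW1/US1/PS0)
  lvl3: tbl 0x19, slot 25 ⇒ 0x1C007 (P1/RW1/US1/PS0)
  ⇒ phys 0x1CA6F  [4 reads]
#1 VA=0x4000000010D (r,user):
  lvl0: tbl 0x11, slot 8 ⇒ 0x5D006 (P0/RW1/US1/PS0)
  ⇒ fault: PAGE_NOT_PRESENT  — 1 lookups
#2 VA=0x286000005E1 (r,kernel):
  lvl0: tbl 0x11, slot 5 ⇒ 0x1F007 (P1/RW1/US1/PS0)
  lvl1: tbl 0x1F, slot 24 ⇒ 0x25002 (P0/RW1/US0/PS0)
  ⇒ fault: PAGE_NOT_PRESENT  — 2 lookups
#3 VA=0xB8340408C5E (r,kernel):
  lvl0: tbl 0x11, slot 23 ⇒ 0x20007 (P1/RW1/US1/PS0)
  lvl1: tbl 0x20, slot 13 ⇒ 0x23007 (P1/RW1/US1/PS0)
  lvl2: tbl 0x23, slot 2 ⇒ 0x24007 (P1/RW1/US1/PS0)
  lvl3: tbl 0x24, slot 8 ⇒ 0x26007 (P1/RW1/US1/PS0)
  ⇒ phys 0x26C5E  [4 reads]
#4 VA=0x98102C097FE (r,user):
  lvl0: tbl 0x11, slot 19 ⇒ 0x2A007 (P1/RW1/US1/PS0)
  lvl1: tbl 0x2A, slot 4 ⇒ 0x2B007 (P1/RW1/US1/PS0)
  lvl2: tbl 0x2B, slot 22 ⇒ 0x2D007 (P1/RW1/US1/PS0)
  lvl3: tbl 0x2D, slot 9 ⇒ 0x2F007 (P1/RW1/US1/PS0)
  ⇒ phys 0x2F7FE  [4 reads]
#5 VA=0x1868101F302 (w,kernel):
  lvl0: tbl 0x11, slot 3 ⇒ 0x31007 (P1/RW1/US1/PS0)
  lvl1: tbl 0x31, slot 26 ⇒ 0x34007 (P1/RW1/US1/PS0)
  lvl2: tbl 0x34, slot 8 ⇒ 0x37007 (P1/RW1/US1/PS0)
  lvl3: tbl 0x37, slot 31 ⇒ 0x3A007 (P1/RW1/US1/PS0)
  ⇒ phys 0x3A302  [4 reads]

Entries read for #1: 1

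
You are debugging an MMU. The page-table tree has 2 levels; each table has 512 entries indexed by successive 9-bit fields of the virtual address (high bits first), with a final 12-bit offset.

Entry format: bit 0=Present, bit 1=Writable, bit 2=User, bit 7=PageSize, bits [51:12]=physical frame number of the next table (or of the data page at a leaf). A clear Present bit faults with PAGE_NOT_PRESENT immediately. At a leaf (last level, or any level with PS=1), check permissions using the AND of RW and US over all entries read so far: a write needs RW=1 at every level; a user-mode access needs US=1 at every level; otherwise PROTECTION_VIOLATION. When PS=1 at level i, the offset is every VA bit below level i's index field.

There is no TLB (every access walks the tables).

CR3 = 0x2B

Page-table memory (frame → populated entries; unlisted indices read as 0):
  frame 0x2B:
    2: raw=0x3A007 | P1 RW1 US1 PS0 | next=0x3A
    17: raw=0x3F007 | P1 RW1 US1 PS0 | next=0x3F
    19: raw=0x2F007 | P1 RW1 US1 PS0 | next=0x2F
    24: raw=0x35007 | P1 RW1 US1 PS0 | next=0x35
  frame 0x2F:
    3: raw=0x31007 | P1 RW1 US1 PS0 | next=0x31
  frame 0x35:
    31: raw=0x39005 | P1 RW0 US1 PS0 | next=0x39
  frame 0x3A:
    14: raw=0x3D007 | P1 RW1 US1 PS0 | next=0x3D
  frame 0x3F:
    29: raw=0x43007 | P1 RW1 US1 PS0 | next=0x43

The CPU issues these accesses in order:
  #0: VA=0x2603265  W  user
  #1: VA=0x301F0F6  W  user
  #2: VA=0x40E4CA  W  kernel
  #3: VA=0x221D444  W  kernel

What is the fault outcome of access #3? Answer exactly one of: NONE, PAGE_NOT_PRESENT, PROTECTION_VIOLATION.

Trace:
#0 VA=0x2603265 (w,user):
  L0: frame=0x2B idx=19 entry=0x2F007 [P=1 RW=1 US=1 PS=0]
  L1: frame=0x2F idx=3 entry=0x31007 [P=1 RW=1 US=1 PS=0]
  ✓ 0x31265  — 2 lookups
#1 VA=0x301F0F6 (w,user):
  L0: frame=0x2B idx=24 entry=0x35007 [P=1 RW=1 US=1 PS=0]
  L1: frame=0x35 idx=31 entry=0x39005 [P=1 RW=0 US=1 PS=0]
  ✗ PROTECTION_VIOLATION  [2 reads]
#2 VA=0x40E4CA (w,kernel):
  L0: frame=0x2B idx=2 entry=0x3A007 [P=1 RW=1 US=1 PS=0]
  L1: frame=0x3A idx=14 entry=0x3D007 [P=1 RW=1 US=1 PS=0]
  ✓ 0x3D4CA  — 2 lookups
#3 VA=0x221D444 (w,kernel):
  L0: frame=0x2B idx=17 entry=0x3F007 [P=1 RW=1 US=1 PS=0]
  L1: frame=0x3F idx=29 entry=0x43007 [P=1 RW=1 US=1 PS=0]
  ✓ 0x43444  — 2 lookups

Access #3 fault: NONE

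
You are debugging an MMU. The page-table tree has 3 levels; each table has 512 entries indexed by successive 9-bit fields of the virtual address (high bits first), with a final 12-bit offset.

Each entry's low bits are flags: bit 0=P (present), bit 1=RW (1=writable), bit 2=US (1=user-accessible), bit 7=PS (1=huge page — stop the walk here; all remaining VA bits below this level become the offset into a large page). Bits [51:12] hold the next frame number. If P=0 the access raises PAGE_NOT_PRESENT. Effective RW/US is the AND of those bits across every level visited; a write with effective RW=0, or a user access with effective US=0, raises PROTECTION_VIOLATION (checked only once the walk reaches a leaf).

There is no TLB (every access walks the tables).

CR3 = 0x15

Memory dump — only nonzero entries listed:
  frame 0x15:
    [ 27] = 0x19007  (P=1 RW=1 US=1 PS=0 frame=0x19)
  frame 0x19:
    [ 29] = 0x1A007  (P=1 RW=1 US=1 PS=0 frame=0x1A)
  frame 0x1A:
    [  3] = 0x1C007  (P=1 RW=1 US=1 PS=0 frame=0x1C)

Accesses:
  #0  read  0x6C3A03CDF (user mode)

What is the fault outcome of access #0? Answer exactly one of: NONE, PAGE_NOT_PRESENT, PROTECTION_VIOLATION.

Per-access translation:
#0 VA=0x6C3A03CDF (r,user):
  L0 @0x15[27] → 0x19007  P=1,RW=1,US=1,PS=0
  L1 @0x19[29] → 0x1A007  P=1,RW=1,US=1,PS=0
  L2 @0x1A[3] → 0x1C007  P=1,RW=1,US=1,PS=0
  → PA=0x1CCDF  (3 entries read)

Access #0 fault: NONE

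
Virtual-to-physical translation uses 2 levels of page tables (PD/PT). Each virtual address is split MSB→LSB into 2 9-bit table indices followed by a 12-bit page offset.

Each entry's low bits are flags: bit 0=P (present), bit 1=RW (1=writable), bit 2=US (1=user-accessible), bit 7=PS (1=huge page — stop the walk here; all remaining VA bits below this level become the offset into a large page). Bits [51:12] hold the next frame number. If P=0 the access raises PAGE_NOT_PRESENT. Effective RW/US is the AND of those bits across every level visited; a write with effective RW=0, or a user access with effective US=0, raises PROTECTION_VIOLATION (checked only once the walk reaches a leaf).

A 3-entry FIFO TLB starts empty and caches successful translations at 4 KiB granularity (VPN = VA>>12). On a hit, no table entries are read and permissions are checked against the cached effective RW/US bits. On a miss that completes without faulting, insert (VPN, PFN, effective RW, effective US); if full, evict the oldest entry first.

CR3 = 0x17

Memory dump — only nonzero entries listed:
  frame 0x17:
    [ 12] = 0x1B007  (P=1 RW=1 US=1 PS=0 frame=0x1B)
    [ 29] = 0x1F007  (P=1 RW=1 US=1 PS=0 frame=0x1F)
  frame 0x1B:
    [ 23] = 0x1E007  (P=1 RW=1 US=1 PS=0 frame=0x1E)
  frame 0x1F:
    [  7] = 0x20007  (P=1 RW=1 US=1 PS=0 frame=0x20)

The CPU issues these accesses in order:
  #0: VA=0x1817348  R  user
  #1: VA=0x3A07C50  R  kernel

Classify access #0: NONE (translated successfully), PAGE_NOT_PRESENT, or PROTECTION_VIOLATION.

Walk each access:
#0 VA=0x1817348 (r,user):
  [0] read 0x17 idx=12: raw=0x1B007 flags P=1 W=1 U=1 S=0
  [1] read 0x1B idx=23: raw=0x1E007 flags P=1 W=1 U=1 S=0
  ⇒ phys 0x1E348  [2 reads]
#1 VA=0x3A07C50 (r,kernel):
  [0] read 0x17 idx=29: raw=0x1F007 flags P=1 W=1 U=1 S=0
  [1] read 0x1F idx=7: raw=0x20007 flags P=1 W=1 U=1 S=0
  ⇒ phys 0x20C50  [2 reads]

Access #0 fault: NONE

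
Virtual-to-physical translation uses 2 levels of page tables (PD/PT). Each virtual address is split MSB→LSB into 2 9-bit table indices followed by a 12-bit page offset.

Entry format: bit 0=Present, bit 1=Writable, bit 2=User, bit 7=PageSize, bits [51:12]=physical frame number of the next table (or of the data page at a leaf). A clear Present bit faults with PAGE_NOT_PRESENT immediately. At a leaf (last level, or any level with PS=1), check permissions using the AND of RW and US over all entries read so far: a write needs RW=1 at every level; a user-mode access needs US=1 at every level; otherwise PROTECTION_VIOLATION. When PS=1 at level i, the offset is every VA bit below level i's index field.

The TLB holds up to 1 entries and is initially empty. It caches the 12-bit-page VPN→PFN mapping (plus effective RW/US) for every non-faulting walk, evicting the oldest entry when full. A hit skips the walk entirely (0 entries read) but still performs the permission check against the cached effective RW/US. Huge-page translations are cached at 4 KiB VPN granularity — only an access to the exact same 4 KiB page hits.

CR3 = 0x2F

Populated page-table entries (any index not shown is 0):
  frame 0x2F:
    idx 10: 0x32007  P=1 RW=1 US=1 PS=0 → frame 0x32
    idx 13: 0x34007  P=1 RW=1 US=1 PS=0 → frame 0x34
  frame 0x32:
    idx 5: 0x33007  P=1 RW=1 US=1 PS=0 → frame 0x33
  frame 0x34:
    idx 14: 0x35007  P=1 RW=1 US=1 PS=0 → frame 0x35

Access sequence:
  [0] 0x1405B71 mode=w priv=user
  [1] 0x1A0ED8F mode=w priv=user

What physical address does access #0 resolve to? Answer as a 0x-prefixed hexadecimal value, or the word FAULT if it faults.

Per-access translation:
#0 VA=0x1405B71 (w,user):
  [0] read 0x2F idx=10: raw=0x32007 flags P=1 W=1 U=1 S=0
  [1] read 0x32 idx=5: raw=0x33007 flags P=1 W=1 U=1 S=0
  → PA=0x33B71  (2 entries read)
#1 VA=0x1A0ED8F (w,user):
  [0] read 0x2F idx=13: raw=0x34007 flags P=1 W=1 U=1 S=0
  [1] read 0x34 idx=14: raw=0x35007 flags P=1 W=1 U=1 S=0
  → PA=0x35D8F  (2 entries read)

Access #0 PA: 0x33B71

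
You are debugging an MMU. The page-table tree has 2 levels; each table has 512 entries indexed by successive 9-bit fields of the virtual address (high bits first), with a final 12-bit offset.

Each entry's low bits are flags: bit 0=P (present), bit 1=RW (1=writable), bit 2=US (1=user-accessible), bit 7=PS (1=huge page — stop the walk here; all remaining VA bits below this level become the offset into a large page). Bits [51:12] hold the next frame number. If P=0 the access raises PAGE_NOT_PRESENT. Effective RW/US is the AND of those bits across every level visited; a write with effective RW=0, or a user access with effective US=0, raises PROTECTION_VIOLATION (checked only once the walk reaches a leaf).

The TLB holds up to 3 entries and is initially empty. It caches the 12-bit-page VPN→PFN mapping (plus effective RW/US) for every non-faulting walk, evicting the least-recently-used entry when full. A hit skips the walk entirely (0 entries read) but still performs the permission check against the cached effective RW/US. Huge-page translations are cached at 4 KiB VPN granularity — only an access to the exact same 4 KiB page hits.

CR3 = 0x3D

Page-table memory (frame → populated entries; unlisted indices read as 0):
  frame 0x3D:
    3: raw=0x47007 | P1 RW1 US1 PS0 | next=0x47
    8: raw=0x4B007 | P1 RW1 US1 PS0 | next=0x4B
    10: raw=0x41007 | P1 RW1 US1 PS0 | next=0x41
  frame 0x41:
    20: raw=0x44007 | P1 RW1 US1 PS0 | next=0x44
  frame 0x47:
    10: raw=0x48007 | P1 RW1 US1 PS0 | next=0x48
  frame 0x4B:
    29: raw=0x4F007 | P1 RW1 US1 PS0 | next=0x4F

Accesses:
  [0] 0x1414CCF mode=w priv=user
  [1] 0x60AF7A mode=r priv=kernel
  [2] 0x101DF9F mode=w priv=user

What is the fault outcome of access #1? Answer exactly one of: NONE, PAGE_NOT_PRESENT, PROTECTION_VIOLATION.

Trace:
#0 VA=0x1414CCF (w,user):
  lvl0: tbl 0x3D, slot 10 ⇒ 0x41007 (P1/RW1/US1/PS0)
  lvl1: tbl 0x41, slot 20 ⇒ 0x44007 (P1/RW1/US1/PS0)
  ⇒ phys 0x44CCF  [2 reads]
#1 VA=0x60AF7A (r,kernel):
  lvl0: tbl 0x3D, slot 3 ⇒ 0x47007 (P1/RW1/US1/PS0)
  lvl1: tbl 0x47, slot 10 ⇒ 0x48007 (P1/RW1/US1/PS0)
  ⇒ phys 0x48F7A  [2 reads]
#2 VA=0x101DF9F (w,user):
  lvl0: tbl 0x3D, slot 8 ⇒ 0x4B007 (P1/RW1/US1/PS0)
  lvl1: tbl 0x4B, slot 29 ⇒ 0x4F007 (P1/RW1/US1/PS0)
  ⇒ phys 0x4FF9F  [2 reads]

Access #1 fault: NONE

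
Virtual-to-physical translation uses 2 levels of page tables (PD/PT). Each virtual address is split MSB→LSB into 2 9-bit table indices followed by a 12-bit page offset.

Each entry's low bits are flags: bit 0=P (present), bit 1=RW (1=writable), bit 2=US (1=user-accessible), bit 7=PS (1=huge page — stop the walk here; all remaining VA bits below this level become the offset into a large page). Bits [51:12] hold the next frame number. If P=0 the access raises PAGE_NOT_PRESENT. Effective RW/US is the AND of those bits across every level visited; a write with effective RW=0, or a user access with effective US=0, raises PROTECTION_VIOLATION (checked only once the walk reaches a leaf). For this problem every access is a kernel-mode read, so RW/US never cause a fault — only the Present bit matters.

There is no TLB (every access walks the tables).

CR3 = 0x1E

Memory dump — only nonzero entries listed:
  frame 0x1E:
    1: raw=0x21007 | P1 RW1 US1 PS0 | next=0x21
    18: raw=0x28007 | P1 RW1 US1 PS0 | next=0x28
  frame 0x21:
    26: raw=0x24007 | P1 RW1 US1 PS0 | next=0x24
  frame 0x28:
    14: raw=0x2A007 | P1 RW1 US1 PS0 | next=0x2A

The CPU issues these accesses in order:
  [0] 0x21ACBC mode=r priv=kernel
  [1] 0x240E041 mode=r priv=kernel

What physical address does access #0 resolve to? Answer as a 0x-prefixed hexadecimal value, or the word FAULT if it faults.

Per-access translation:
#0 VA=0x21ACBC (r,kernel):
  L0 @0x1E[1] → 0x21007  P=1,RW=1,US=1,PS=0
  L1 @0x21[26] → 0x24007  P=1,RW=1,US=1,PS=0
  ⇒ phys 0x24CBC  [2 reads]
#1 VA=0x240E041 (r,kernel):
  L0 @0x1E[18] → 0x28007  P=1,RW=1,US=1,PS=0
  L1 @0x28[14] → 0x2A007  P=1,RW=1,US=1,PS=0
  ⇒ phys 0x2A041  [2 reads]

Access #0 PA: 0x24CBC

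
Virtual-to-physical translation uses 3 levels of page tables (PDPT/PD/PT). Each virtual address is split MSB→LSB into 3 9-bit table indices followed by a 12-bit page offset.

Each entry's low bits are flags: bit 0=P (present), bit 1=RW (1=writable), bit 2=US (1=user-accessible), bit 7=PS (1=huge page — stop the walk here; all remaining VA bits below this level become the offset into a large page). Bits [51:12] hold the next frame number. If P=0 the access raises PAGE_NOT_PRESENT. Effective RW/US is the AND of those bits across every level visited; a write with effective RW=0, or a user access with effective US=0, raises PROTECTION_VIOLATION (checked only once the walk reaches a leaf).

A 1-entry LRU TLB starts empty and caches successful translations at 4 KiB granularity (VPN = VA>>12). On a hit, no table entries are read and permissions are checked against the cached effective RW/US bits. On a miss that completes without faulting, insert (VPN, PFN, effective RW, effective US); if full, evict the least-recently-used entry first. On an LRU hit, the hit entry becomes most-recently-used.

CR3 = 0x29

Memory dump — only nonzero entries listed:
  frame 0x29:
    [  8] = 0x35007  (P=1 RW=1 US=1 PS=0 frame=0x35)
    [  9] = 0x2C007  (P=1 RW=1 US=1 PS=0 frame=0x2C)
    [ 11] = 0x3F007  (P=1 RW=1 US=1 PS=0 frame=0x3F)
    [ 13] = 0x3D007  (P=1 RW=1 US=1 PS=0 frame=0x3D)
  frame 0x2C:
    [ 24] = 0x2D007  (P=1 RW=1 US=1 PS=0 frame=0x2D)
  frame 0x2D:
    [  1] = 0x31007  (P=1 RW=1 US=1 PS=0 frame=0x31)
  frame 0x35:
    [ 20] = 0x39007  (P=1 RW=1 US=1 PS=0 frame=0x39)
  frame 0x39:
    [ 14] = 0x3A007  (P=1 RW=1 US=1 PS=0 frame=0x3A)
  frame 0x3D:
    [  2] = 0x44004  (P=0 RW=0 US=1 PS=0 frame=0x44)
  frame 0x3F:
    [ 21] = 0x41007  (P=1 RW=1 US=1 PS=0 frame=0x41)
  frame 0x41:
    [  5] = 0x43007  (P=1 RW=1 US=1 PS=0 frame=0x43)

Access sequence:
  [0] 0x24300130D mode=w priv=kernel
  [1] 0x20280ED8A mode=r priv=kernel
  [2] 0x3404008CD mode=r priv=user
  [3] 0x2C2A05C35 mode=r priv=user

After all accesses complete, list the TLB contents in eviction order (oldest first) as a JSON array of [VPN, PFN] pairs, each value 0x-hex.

Walk each access:
#0 VA=0x24300130D (w,kernel):
  L0 @0x29[9] → 0x2C007  P=1,RW=1,US=1,PS=0
  L1 @0x2C[24] → 0x2D007  P=1,RW=1,US=1,PS=0
  L2 @0x2D[1] → 0x31007  P=1,RW=1,US=1,PS=0
  → PA=0x3130D  (3 entries read)
#1 VA=0x20280ED8A (r,kernel):
  L0 @0x29[8] → 0x35007  P=1,RW=1,US=1,PS=0
  L1 @0x35[20] → 0x39007  P=1,RW=1,US=1,PS=0
  L2 @0x39[14] → 0x3A007  P=1,RW=1,US=1,PS=0
  → PA=0x3AD8A  (3 entries read)
#2 VA=0x3404008CD (r,user):
  L0 @0x29[13] → 0x3D007  P=1,RW=1,US=1,PS=0
  L1 @0x3D[2] → 0x44004  P=0,RW=0,US=1,PS=0
  ✗ PAGE_NOT_PRESENT  [2 reads]
#3 VA=0x2C2A05C35 (r,user):
  L0 @0x29[11] → 0x3F007  P=1,RW=1,US=1,PS=0
  L1 @0x3F[21] → 0x41007  P=1,RW=1,US=1,PS=0
  L2 @0x41[5] → 0x43007  P=1,RW=1,US=1,PS=0
  → PA=0x43C35  (3 entries read)

TLB: [["0x2C2A05", "0x43"]]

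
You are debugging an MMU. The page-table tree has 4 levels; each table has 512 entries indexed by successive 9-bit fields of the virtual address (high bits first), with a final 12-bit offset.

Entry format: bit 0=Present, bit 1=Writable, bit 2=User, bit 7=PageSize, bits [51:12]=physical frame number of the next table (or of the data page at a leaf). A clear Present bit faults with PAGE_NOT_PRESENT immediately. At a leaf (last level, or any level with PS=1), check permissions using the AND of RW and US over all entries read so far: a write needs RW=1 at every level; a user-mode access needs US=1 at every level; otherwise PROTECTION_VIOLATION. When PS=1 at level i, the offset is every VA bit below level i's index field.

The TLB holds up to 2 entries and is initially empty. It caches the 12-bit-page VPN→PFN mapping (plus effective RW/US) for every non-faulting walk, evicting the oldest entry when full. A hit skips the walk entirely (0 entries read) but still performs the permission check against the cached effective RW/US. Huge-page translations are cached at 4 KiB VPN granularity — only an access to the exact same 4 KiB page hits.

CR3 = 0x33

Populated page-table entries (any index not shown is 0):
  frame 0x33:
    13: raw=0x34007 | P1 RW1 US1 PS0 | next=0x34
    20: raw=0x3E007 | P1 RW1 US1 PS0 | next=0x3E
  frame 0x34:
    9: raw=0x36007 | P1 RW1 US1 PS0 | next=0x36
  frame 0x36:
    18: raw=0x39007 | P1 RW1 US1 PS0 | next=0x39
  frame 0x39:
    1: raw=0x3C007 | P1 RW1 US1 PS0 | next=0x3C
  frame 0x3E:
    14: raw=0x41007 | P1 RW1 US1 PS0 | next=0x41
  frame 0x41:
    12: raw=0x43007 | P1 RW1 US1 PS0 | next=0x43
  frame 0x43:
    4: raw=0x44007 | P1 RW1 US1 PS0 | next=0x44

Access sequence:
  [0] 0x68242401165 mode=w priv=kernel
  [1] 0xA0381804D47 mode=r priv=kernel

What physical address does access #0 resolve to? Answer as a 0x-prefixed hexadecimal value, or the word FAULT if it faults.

Walk each access:
#0 VA=0x68242401165 (w,kernel):
  [0] read 0x33 idx=13: raw=0x34007 flags P=1 W=1 U=1 S=0
  [1] read 0x34 idx=9: raw=0x36007 flags P=1 W=1 U=1 S=0
  [2] read 0x36 idx=18: raw=0x39007 flags P=1 W=1 U=1 S=0
  [3] read 0x39 idx=1: raw=0x3C007 flags P=1 W=1 U=1 S=0
  ✓ 0x3C165  — 4 lookups
#1 VA=0xA0381804D47 (r,kernel):
  [0] read 0x33 idx=20: raw=0x3E007 flags P=1 W=1 U=1 S=0
  [1] read 0x3E idx=14: raw=0x41007 flags P=1 W=1 U=1 S=0
  [2] read 0x41 idx=12: raw=0x43007 flags P=1 W=1 U=1 S=0
  [3] read 0x43 idx=4: raw=0x44007 flags P=1 W=1 U=1 S=0
  ✓ 0x44D47  — 4 lookups

Access #0 PA: 0x3C165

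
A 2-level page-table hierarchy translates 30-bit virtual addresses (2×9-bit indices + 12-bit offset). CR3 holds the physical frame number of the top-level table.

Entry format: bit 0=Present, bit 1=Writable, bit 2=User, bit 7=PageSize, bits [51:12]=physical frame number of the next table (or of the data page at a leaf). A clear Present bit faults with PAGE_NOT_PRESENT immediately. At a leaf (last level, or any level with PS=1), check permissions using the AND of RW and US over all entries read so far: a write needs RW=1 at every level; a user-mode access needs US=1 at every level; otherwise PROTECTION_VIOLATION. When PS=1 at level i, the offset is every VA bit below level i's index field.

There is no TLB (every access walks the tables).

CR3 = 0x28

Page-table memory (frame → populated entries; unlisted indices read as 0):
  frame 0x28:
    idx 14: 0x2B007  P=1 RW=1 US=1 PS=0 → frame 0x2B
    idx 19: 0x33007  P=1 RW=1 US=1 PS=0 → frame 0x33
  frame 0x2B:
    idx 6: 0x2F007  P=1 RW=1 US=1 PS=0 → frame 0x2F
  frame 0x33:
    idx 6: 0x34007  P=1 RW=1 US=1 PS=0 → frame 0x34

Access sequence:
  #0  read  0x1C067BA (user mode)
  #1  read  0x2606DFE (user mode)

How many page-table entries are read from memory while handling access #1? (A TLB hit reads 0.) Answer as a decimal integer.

Walk each access:
#0 VA=0x1C067BA (r,user):
  [0] read 0x28 idx=14: raw=0x2B007 flags P=1 W=1 U=1 S=0
  [1] read 0x2B idx=6: raw=0x2F007 flags P=1 W=1 U=1 S=0
  ✓ 0x2F7BA  — 2 lookups
#1 VA=0x2606DFE (r,user):
  [0] read 0x28 idx=19: raw=0x33007 flags P=1 W=1 U=1 S=0
  [1] read 0x33 idx=6: raw=0x34007 flags P=1 W=1 U=1 S=0
  ✓ 0x34DFE  — 2 lookups

Entries read for #1: 2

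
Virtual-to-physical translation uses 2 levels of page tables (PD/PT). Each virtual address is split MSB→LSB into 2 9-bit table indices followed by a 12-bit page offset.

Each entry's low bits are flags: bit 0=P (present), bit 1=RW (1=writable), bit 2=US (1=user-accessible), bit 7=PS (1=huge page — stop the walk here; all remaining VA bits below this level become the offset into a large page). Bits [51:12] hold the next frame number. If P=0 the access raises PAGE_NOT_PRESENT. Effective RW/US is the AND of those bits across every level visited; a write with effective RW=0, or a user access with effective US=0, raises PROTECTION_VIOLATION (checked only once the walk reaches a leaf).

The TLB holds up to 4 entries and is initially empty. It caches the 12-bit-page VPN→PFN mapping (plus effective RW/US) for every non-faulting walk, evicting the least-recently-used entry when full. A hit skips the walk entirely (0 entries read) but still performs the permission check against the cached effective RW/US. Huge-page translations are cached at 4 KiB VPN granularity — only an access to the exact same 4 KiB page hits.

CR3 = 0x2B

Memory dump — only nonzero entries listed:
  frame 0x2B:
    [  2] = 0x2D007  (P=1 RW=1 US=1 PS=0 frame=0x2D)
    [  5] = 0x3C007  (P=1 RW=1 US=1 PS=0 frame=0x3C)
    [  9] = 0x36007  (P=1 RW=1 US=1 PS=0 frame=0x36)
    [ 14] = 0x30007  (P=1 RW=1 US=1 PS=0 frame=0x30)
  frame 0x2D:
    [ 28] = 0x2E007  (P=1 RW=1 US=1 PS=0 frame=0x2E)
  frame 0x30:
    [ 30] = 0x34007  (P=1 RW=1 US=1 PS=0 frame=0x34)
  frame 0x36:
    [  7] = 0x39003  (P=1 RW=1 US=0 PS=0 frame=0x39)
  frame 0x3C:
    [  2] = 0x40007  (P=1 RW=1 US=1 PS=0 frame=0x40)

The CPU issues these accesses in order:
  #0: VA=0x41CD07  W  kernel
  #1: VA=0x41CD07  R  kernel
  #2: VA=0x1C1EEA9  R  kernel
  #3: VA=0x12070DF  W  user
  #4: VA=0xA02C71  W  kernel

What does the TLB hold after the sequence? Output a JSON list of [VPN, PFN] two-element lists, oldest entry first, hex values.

Per-access translation:
#0 VA=0x41CD07 (w,kernel):
  [0] read 0x2B idx=2: raw=0x2D007 flags P=1 W=1 U=1 S=0
  [1] read 0x2D idx=28: raw=0x2E007 flags P=1 W=1 U=1 S=0
  ⇒ phys 0x2ED07  [2 reads]
#1 VA=0x41CD07 (r,kernel):
  TLB hit vpn=0x41C → PA=0x2ED07
#2 VA=0x1C1EEA9 (r,kernel):
  [0] read 0x2B idx=14: raw=0x30007 flags P=1 W=1 U=1 S=0
  [1] read 0x30 idx=30: raw=0x34007 flags P=1 W=1 U=1 S=0
  ⇒ phys 0x34EA9  [2 reads]
#3 VA=0x12070DF (w,user):
  [0] read 0x2B idx=9: raw=0x36007 flags P=1 W=1 U=1 S=0
  [1] read 0x36 idx=7: raw=0x39003 flags P=1 W=1 U=0 S=0
  ✗ PROTECTION_VIOLATION  [2 reads]
#4 VA=0xA02C71 (w,kernel):
  [0] read 0x2B idx=5: raw=0x3C007 flags P=1 W=1 U=1 S=0
  [1] read 0x3C idx=2: raw=0x40007 flags P=1 W=1 U=1 S=0
  ⇒ phys 0x40C71  [2 reads]

TLB: [["0x41C", "0x2E"], ["0x1C1E", "0x34"], ["0xA02", "0x40"]]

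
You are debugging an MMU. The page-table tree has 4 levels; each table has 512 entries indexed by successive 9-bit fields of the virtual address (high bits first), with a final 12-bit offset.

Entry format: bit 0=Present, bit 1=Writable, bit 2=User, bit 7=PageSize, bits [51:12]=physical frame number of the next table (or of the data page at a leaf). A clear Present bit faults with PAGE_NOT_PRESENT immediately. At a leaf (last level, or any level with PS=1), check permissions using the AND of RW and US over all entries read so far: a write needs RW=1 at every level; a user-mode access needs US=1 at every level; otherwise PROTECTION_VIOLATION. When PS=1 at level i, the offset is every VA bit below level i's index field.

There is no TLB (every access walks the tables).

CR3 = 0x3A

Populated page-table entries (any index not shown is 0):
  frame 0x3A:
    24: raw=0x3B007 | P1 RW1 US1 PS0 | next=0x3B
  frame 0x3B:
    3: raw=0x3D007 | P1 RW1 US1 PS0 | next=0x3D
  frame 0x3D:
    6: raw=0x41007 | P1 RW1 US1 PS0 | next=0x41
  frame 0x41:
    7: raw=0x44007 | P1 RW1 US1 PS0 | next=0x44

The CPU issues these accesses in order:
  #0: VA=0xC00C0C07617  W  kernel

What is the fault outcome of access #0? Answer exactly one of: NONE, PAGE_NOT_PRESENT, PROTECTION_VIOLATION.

Trace:
#0 VA=0xC00C0C07617 (w,kernel):
  L0 @0x3A[24] → 0x3B007  P=1,RW=1,US=1,PS=0
  L1 @0x3B[3] → 0x3D007  P=1,RW=1,US=1,PS=0
  L2 @0x3D[6] → 0x41007  P=1,RW=1,US=1,PS=0
  L3 @0x41[7] → 0x44007  P=1,RW=1,US=1,PS=0
  ✓ 0x44617  — 4 lookups

Access #0 fault: NONE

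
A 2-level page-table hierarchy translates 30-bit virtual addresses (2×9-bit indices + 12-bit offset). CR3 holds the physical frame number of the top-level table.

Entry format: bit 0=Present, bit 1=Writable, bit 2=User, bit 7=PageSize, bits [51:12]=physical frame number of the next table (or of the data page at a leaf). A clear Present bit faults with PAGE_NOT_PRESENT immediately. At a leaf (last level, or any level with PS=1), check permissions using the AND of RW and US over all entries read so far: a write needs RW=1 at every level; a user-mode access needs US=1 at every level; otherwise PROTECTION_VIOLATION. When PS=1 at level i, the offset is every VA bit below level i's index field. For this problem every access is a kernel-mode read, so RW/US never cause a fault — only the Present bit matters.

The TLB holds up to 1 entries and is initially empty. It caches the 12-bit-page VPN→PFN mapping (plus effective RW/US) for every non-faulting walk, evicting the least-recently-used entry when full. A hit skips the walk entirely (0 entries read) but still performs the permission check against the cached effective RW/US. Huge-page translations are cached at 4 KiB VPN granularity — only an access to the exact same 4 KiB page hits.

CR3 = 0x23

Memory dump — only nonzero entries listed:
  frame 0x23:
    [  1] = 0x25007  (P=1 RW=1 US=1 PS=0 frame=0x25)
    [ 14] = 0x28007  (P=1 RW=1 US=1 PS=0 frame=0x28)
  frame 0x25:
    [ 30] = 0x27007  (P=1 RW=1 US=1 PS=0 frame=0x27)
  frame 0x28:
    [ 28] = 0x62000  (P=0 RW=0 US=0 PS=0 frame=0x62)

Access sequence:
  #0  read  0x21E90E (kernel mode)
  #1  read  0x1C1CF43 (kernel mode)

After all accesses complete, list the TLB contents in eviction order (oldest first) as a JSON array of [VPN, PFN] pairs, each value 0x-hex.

Walk each access:
#0 VA=0x21E90E (r,kernel):
  lvl0: tbl 0x23, slot 1 ⇒ 0x25007 (P1/RW1/US1/PS0)
  lvl1: tbl 0x25, slot 30 ⇒ 0x27007 (P1/RW1/US1/PS0)
  → PA=0x2790E  (2 entries read)
#1 VA=0x1C1CF43 (r,kernel):
  lvl0: tbl 0x23, slot 14 ⇒ 0x28007 (P1/RW1/US1/PS0)
  lvl1: tbl 0x28, slot 28 ⇒ 0x62000 (P0/RW0/US0/PS0)
  ⇒ fault: PAGE_NOT_PRESENT  — 2 lookups

TLB: [["0x21E", "0x27"]]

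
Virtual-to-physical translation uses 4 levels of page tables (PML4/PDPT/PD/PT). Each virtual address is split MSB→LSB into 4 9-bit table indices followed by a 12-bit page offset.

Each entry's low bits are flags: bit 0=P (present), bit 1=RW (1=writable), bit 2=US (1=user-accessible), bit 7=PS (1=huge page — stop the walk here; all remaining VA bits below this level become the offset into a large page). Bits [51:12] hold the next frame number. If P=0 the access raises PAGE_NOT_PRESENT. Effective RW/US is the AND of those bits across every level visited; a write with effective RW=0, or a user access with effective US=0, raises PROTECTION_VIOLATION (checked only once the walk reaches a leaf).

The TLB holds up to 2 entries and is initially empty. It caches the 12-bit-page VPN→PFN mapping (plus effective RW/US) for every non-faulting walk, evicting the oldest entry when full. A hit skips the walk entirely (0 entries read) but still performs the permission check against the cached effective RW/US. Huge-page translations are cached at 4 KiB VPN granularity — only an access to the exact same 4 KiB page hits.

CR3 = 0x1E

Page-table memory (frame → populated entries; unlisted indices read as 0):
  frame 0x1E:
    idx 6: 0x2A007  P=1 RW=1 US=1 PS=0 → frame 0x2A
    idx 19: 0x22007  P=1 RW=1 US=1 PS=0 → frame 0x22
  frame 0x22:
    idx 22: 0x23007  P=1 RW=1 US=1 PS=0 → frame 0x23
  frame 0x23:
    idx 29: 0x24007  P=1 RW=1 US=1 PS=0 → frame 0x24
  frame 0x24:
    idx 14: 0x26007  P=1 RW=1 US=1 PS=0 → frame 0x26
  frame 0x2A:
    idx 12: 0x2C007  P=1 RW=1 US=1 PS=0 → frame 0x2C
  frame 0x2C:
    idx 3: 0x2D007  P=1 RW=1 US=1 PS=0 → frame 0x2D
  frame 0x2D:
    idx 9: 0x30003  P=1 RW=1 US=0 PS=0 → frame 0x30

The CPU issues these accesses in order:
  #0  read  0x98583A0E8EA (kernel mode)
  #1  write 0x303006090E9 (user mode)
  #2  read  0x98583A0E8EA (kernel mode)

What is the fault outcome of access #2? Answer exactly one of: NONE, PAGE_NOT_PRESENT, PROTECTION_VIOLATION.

Walk each access:
#0 VA=0x98583A0E8EA (r,kernel):
  [0] read 0x1E idx=19: raw=0x22007 flags P=1 W=1 U=1 S=0
  [1] read 0x22 idx=22: raw=0x23007 flags P=1 W=1 U=1 S=0
  [2] read 0x23 idx=29: raw=0x24007 flags P=1 W=1 U=1 S=0
  [3] read 0x24 idx=14: raw=0x26007 flags P=1 W=1 U=1 S=0
  ✓ 0x268EA  — 4 lookups
#1 VA=0x303006090E9 (w,user):
  [0] read 0x1E idx=6: raw=0x2A007 flags P=1 W=1 U=1 S=0
  [1] read 0x2A idx=12: raw=0x2C007 flags P=1 W=1 U=1 S=0
  [2] read 0x2C idx=3: raw=0x2D007 flags P=1 W=1 U=1 S=0
  [3] read 0x2D idx=9: raw=0x30003 flags P=1 W=1 U=0 S=0
  → PROTECTION_VIOLATION  (4 entries read)
#2 VA=0x98583A0E8EA (r,kernel):
  TLB hit vpn=0x98583A0E → PA=0x268EA

Access #2 fault: NONE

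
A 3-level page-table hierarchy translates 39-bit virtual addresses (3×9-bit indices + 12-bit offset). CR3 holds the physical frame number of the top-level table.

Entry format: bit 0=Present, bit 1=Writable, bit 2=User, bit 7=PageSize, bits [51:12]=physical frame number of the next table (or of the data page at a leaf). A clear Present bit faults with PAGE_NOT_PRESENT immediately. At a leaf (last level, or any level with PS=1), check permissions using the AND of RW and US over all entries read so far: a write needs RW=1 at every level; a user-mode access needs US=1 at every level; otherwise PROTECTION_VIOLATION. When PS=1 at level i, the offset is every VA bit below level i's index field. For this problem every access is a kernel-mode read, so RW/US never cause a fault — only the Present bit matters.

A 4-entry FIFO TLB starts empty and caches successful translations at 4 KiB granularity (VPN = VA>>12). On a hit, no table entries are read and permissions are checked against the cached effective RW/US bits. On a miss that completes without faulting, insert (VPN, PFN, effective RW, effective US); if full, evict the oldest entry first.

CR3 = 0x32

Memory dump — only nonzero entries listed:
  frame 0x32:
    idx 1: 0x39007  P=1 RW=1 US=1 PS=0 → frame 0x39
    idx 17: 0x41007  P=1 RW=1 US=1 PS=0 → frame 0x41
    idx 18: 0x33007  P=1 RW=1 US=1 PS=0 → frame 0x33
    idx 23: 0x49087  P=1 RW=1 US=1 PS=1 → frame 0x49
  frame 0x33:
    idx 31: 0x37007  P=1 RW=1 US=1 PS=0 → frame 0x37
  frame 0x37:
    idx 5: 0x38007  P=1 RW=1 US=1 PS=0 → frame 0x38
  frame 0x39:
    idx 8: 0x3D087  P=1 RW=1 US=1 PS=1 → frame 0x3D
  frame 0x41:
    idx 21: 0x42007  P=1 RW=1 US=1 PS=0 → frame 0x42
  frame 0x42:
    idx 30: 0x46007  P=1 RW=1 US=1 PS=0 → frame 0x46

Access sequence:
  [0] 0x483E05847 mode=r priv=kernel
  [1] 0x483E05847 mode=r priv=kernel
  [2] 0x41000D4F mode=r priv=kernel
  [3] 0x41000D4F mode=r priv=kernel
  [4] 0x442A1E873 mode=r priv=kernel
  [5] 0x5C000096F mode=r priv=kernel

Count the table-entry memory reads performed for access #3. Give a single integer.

Trace:
#0 VA=0x483E05847 (r,kernel):
  [0] read 0x32 idx=18: raw=0x33007 flags P=1 W=1 U=1 S=0
  [1] read 0x33 idx=31: raw=0x37007 flags P=1 W=1 U=1 S=0
  [2] read 0x37 idx=5: raw=0x38007 flags P=1 W=1 U=1 S=0
  ✓ 0x38847  — 3 lookups
#1 VA=0x483E05847 (r,kernel):
  TLB hit vpn=0x483E05 → PA=0x38847
#2 VA=0x41000D4F (r,kernel):
  [0] read 0x32 idx=1: raw=0x39007 flags P=1 W=1 U=1 S=0
  [1] read 0x39 idx=8: raw=0x3D087 flags P=1 W=1 U=1 S=1
  ✓ 0x3DD4F (huge @L1)  — 2 lookups
#3 VA=0x41000D4F (r,kernel):
  TLB hit vpn=0x41000 → PA=0x3DD4F
#4 VA=0x442A1E873 (r,kernel):
  [0] read 0x32 idx=17: raw=0x41007 flags P=1 W=1 U=1 S=0
  [1] read 0x41 idx=21: raw=0x42007 flags P=1 W=1 U=1 S=0
  [2] read 0x42 idx=30: raw=0x46007 flags P=1 W=1 U=1 S=0
  ✓ 0x46873  — 3 lookups
#5 VA=0x5C000096F (r,kernel):
  [0] read 0x32 idx=23: raw=0x49087 flags P=1 W=1 U=1 S=1
  ✓ 0x4996F (huge @L0)  — 1 lookups

Entries read for #3: 0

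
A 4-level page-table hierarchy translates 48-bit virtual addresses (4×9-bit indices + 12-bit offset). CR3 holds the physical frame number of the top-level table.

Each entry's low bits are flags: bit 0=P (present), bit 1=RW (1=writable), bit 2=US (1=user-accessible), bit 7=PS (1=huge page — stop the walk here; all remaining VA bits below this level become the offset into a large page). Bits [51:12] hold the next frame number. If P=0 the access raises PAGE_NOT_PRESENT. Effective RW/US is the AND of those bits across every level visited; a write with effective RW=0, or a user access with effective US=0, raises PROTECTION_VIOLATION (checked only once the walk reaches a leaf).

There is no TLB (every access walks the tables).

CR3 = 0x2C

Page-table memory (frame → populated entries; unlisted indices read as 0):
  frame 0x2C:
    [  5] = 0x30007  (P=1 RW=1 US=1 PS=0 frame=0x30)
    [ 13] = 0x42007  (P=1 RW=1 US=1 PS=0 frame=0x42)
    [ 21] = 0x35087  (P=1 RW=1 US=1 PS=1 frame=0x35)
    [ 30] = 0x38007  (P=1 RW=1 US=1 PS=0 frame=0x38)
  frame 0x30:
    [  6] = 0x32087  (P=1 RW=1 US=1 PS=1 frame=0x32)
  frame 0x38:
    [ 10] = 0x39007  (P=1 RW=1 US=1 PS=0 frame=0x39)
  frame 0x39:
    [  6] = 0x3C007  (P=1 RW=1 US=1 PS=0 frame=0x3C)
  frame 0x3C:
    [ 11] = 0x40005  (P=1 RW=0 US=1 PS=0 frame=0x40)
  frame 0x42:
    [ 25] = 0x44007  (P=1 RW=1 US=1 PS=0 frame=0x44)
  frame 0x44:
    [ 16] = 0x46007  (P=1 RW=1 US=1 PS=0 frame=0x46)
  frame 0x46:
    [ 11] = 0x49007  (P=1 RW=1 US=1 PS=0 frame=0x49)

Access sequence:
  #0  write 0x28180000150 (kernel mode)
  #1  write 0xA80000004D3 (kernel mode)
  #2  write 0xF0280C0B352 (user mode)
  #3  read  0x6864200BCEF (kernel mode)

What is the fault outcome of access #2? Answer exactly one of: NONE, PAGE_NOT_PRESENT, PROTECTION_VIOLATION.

Trace:
#0 VA=0x28180000150 (w,kernel):
  L0: frame=0x2C idx=5 entry=0x30007 [P=1 RW=1 US=1 PS=0]
  L1: frame=0x30 idx=6 entry=0x32087 [P=1 RW=1 US=1 PS=1]
  ⇒ phys 0x32150 (huge @L1)  [2 reads]
#1 VA=0xA80000004D3 (w,kernel):
  L0: frame=0x2C idx=21 entry=0x35087 [P=1 RW=1 US=1 PS=1]
  ⇒ phys 0x354D3 (huge @L0)  [1 reads]
#2 VA=0xF0280C0B352 (w,user):
  L0: frame=0x2C idx=30 entry=0x38007 [P=1 RW=1 US=1 PS=0]
  L1: frame=0x38 idx=10 entry=0x39007 [P=1 RW=1 US=1 PS=0]
  L2: frame=0x39 idx=6 entry=0x3C007 [P=1 RW=1 US=1 PS=0]
  L3: frame=0x3C idx=11 entry=0x40005 [P=1 RW=0 US=1 PS=0]
  ⇒ fault: PROTECTION_VIOLATION  — 4 lookups
#3 VA=0x6864200BCEF (r,kernel):
  L0: frame=0x2C idx=13 entry=0x42007 [P=1 RW=1 US=1 PS=0]
  L1: frame=0x42 idx=25 entry=0x44007 [P=1 RW=1 US=1 PS=0]
  L2: frame=0x44 idx=16 entry=0x46007 [P=1 RW=1 US=1 PS=0]
  L3: frame=0x46 idx=11 entry=0x49007 [P=1 RW=1 US=1 PS=0]
  ⇒ phys 0x49CEF  [4 reads]

Access #2 fault: PROTECTION_VIOLATION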